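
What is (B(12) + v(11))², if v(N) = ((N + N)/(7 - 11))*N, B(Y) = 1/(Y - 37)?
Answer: 9162729/2500 ≈ 3665.1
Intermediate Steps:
B(Y) = 1/(-37 + Y)
v(N) = -N²/2 (v(N) = ((2*N)/(-4))*N = ((2*N)*(-¼))*N = (-N/2)*N = -N²/2)
(B(12) + v(11))² = (1/(-37 + 12) - ½*11²)² = (1/(-25) - ½*121)² = (-1/25 - 121/2)² = (-3027/50)² = 9162729/2500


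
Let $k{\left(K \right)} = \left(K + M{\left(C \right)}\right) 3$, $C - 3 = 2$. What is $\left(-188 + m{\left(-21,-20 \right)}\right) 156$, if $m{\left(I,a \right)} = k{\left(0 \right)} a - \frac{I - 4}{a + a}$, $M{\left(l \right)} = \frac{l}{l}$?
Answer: $- \frac{77571}{2} \approx -38786.0$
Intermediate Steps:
$C = 5$ ($C = 3 + 2 = 5$)
$M{\left(l \right)} = 1$
$k{\left(K \right)} = 3 + 3 K$ ($k{\left(K \right)} = \left(K + 1\right) 3 = \left(1 + K\right) 3 = 3 + 3 K$)
$m{\left(I,a \right)} = 3 a - \frac{-4 + I}{2 a}$ ($m{\left(I,a \right)} = \left(3 + 3 \cdot 0\right) a - \frac{I - 4}{a + a} = \left(3 + 0\right) a - \frac{-4 + I}{2 a} = 3 a - \left(-4 + I\right) \frac{1}{2 a} = 3 a - \frac{-4 + I}{2 a}$)
$\left(-188 + m{\left(-21,-20 \right)}\right) 156 = \left(-188 + \frac{4 - -21 + 6 \left(-20\right)^{2}}{2 \left(-20\right)}\right) 156 = \left(-188 + \frac{1}{2} \left(- \frac{1}{20}\right) \left(4 + 21 + 6 \cdot 400\right)\right) 156 = \left(-188 + \frac{1}{2} \left(- \frac{1}{20}\right) \left(4 + 21 + 2400\right)\right) 156 = \left(-188 + \frac{1}{2} \left(- \frac{1}{20}\right) 2425\right) 156 = \left(-188 - \frac{485}{8}\right) 156 = \left(- \frac{1989}{8}\right) 156 = - \frac{77571}{2}$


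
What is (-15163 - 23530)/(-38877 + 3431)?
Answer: 38693/35446 ≈ 1.0916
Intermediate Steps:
(-15163 - 23530)/(-38877 + 3431) = -38693/(-35446) = -38693*(-1/35446) = 38693/35446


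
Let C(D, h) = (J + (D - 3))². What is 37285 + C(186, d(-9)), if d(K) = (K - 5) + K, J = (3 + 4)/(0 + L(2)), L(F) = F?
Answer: 288269/4 ≈ 72067.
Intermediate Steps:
J = 7/2 (J = (3 + 4)/(0 + 2) = 7/2 ≈ 3.5000)
d(K) = -5 + 2*K (d(K) = (-5 + K) + K = -5 + 2*K)
C(D, h) = (½ + D)² (C(D, h) = (7/2 + (D - 3))² = (7/2 + (-3 + D))² = (½ + D)²)
37285 + C(186, d(-9)) = 37285 + (1 + 2*186)²/4 = 37285 + (1 + 372)²/4 = 37285 + (¼)*373² = 37285 + (¼)*139129 = 37285 + 139129/4 = 288269/4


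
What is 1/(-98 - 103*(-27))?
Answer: 1/2683 ≈ 0.00037272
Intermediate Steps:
1/(-98 - 103*(-27)) = 1/(-98 + 2781) = 1/2683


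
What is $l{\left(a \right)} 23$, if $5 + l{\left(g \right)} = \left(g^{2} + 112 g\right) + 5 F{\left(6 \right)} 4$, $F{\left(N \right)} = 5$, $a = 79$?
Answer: $349232$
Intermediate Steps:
$l{\left(g \right)} = 95 + g^{2} + 112 g$ ($l{\left(g \right)} = -5 + \left(\left(g^{2} + 112 g\right) + 5 \cdot 5 \cdot 4\right) = -5 + \left(\left(g^{2} + 112 g\right) + 25 \cdot 4\right) = -5 + \left(\left(g^{2} + 112 g\right) + 100\right) = -5 + \left(100 + g^{2} + 112 g\right) = 95 + g^{2} + 112 g$)
$l{\left(a \right)} 23 = \left(95 + 79^{2} + 112 \cdot 79\right) 23 = \left(95 + 6241 + 8848\right) 23 = 15184 \cdot 23 = 349232$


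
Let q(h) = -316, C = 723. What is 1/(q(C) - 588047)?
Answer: -1/588363 ≈ -1.6996e-6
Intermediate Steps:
1/(q(C) - 588047) = 1/(-316 - 588047) = 1/(-588363) = -1/588363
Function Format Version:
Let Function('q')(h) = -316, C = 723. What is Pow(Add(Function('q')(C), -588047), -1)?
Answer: Rational(-1, 588363) ≈ -1.6996e-6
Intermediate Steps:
Pow(Add(Function('q')(C), -588047), -1) = Pow(Add(-316, -588047), -1) = Pow(-588363, -1) = Rational(-1, 588363)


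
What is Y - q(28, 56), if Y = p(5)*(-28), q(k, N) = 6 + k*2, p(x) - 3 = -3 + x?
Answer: -202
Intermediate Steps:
p(x) = x (p(x) = 3 + (-3 + x) = x)
q(k, N) = 6 + 2*k
Y = -140 (Y = 5*(-28) = -140)
Y - q(28, 56) = -140 - (6 + 2*28) = -140 - (6 + 56) = -140 - 1*62 = -140 - 62 = -202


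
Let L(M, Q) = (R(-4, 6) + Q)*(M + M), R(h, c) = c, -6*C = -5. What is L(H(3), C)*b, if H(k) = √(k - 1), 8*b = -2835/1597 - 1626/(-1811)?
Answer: -34678661*√2/23137336 ≈ -2.1196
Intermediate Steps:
C = ⅚ (C = -⅙*(-5) = ⅚ ≈ 0.83333)
b = -2537463/23137336 (b = (-2835/1597 - 1626/(-1811))/8 = (-2835*1/1597 - 1626*(-1/1811))/8 = (-2835/1597 + 1626/1811)/8 = (⅛)*(-2537463/2892167) = -2537463/23137336 ≈ -0.10967)
H(k) = √(-1 + k)
L(M, Q) = 2*M*(6 + Q) (L(M, Q) = (6 + Q)*(M + M) = (6 + Q)*(2*M) = 2*M*(6 + Q))
L(H(3), C)*b = (2*√(-1 + 3)*(6 + ⅚))*(-2537463/23137336) = (2*√2*(41/6))*(-2537463/23137336) = (41*√2/3)*(-2537463/23137336) = -34678661*√2/23137336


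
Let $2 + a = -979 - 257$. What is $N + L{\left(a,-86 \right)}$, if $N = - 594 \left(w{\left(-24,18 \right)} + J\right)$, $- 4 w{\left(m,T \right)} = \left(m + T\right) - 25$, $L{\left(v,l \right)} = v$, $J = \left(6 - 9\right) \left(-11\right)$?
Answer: $- \frac{50887}{2} \approx -25444.0$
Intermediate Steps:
$J = 33$ ($J = \left(-3\right) \left(-11\right) = 33$)
$a = -1238$ ($a = -2 - 1236 = -1238$)
$w{\left(m,T \right)} = \frac{25}{4} - \frac{T}{4} - \frac{m}{4}$ ($w{\left(m,T \right)} = - \frac{\left(m + T\right) - 25}{4} = - \frac{\left(T + m\right) - 25}{4} = - \frac{-25 + T + m}{4} = \frac{25}{4} - \frac{T}{4} - \frac{m}{4}$)
$N = - \frac{48411}{2}$ ($N = - 594 \left(\left(\frac{25}{4} - \frac{9}{2} - -6\right) + 33\right) = - 594 \left(\left(\frac{25}{4} - \frac{9}{2} + 6\right) + 33\right) = - 594 \left(\frac{31}{4} + 33\right) = \left(-594\right) \frac{163}{4} = - \frac{48411}{2} \approx -24206.0$)
$N + L{\left(a,-86 \right)} = - \frac{48411}{2} - 1238 = - \frac{50887}{2}$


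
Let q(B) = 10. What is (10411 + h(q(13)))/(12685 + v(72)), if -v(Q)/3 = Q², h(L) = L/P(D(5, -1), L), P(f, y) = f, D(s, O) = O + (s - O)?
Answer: -10413/2867 ≈ -3.6320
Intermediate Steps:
D(s, O) = s
h(L) = L/5
v(Q) = -3*Q²
(10411 + h(q(13)))/(12685 + v(72)) = (10411 + (⅕)*10)/(12685 - 3*72²) = (10411 + 2)/(12685 - 3*5184) = 10413/(12685 - 15552) = 10413/(-2867) = 10413*(-1/2867) = -10413/2867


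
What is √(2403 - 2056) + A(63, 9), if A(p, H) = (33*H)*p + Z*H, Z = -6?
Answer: 18657 + √347 ≈ 18676.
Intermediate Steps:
A(p, H) = -6*H + 33*H*p (A(p, H) = (33*H)*p - 6*H = 33*H*p - 6*H = -6*H + 33*H*p)
√(2403 - 2056) + A(63, 9) = √(2403 - 2056) + 3*9*(-2 + 11*63) = √347 + 3*9*(-2 + 693) = √347 + 3*9*691 = √347 + 18657 = 18657 + √347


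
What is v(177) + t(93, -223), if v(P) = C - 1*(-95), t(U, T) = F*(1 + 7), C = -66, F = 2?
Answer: 45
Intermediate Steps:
t(U, T) = 16 (t(U, T) = 2*(1 + 7) = 2*8 = 16)
v(P) = 29 (v(P) = -66 - 1*(-95) = -66 + 95 = 29)
v(177) + t(93, -223) = 29 + 16 = 45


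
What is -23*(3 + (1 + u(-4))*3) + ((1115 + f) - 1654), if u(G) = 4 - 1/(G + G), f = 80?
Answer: -7053/8 ≈ -881.63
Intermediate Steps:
u(G) = 4 - 1/(2*G)
-23*(3 + (1 + u(-4))*3) + ((1115 + f) - 1654) = -23*(3 + (1 + (4 - ½/(-4)))*3) + ((1115 + 80) - 1654) = -23*(3 + (1 + (4 - ½*(-¼)))*3) + (1195 - 1654) = -23*(3 + (1 + (4 + ⅛))*3) - 459 = -23*(3 + (1 + 33/8)*3) - 459 = -23*(3 + (41/8)*3) - 459 = -23*(3 + 123/8) - 459 = -23*147/8 - 459 = -3381/8 - 459 = -7053/8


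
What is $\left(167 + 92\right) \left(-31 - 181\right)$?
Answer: $-54908$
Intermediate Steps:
$\left(167 + 92\right) \left(-31 - 181\right) = 259 \left(-212\right) = -54908$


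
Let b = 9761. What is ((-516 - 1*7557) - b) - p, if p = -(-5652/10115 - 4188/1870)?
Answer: -1984611368/111265 ≈ -17837.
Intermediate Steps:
p = 311358/111265 (p = -(-5652*1/10115 - 4188*1/1870) = -(-5652/10115 - 2094/935) = -1*(-311358/111265) = 311358/111265 ≈ 2.7983)
((-516 - 1*7557) - b) - p = ((-516 - 1*7557) - 1*9761) - 1*311358/111265 = ((-516 - 7557) - 9761) - 311358/111265 = (-8073 - 9761) - 311358/111265 = -17834 - 311358/111265 = -1984611368/111265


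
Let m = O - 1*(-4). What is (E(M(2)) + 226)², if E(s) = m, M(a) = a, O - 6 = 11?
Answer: 61009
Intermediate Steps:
O = 17 (O = 6 + 11 = 17)
m = 21 (m = 17 - 1*(-4) = 17 + 4 = 21)
E(s) = 21
(E(M(2)) + 226)² = (21 + 226)² = 247² = 61009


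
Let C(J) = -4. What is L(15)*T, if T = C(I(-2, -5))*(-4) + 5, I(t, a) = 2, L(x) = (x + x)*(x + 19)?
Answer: 21420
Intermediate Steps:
L(x) = 2*x*(19 + x) (L(x) = (2*x)*(19 + x) = 2*x*(19 + x))
T = 21 (T = -4*(-4) + 5 = 16 + 5 = 21)
L(15)*T = (2*15*(19 + 15))*21 = (2*15*34)*21 = 1020*21 = 21420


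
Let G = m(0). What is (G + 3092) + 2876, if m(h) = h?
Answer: 5968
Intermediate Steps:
G = 0
(G + 3092) + 2876 = (0 + 3092) + 2876 = 3092 + 2876 = 5968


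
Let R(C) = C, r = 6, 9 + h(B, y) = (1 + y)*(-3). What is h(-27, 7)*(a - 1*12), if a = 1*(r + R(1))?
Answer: 165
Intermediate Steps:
h(B, y) = -12 - 3*y (h(B, y) = -9 + (1 + y)*(-3) = -9 + (-3 - 3*y) = -12 - 3*y)
a = 7 (a = 1*(6 + 1) = 1*7 = 7)
h(-27, 7)*(a - 1*12) = (-12 - 3*7)*(7 - 1*12) = (-12 - 21)*(7 - 12) = -33*(-5) = 165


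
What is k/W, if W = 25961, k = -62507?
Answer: -62507/25961 ≈ -2.4077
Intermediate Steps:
k/W = -62507/25961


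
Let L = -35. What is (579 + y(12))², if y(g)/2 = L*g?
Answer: 68121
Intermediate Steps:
y(g) = -70*g (y(g) = 2*(-35*g) = -70*g)
(579 + y(12))² = (579 - 70*12)² = (579 - 840)² = (-261)² = 68121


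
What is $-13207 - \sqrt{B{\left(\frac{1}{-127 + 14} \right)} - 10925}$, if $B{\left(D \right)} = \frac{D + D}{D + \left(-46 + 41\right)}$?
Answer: $-13207 - \frac{i \sqrt{874972042}}{283} \approx -13207.0 - 104.52 i$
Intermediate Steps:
$B{\left(D \right)} = \frac{2 D}{-5 + D}$ ($B{\left(D \right)} = \frac{2 D}{D - 5} = \frac{2 D}{-5 + D}$)
$-13207 - \sqrt{B{\left(\frac{1}{-127 + 14} \right)} - 10925} = -13207 - \sqrt{\frac{2}{\left(-127 + 14\right) \left(-5 + \frac{1}{-127 + 14}\right)} - 10925} = -13207 - \sqrt{\frac{2}{\left(-113\right) \left(-5 + \frac{1}{-113}\right)} - 10925} = -13207 - \sqrt{2 \left(- \frac{1}{113}\right) \frac{1}{-5 - \frac{1}{113}} - 10925} = -13207 - \sqrt{2 \left(- \frac{1}{113}\right) \frac{1}{- \frac{566}{113}} - 10925} = -13207 - \sqrt{2 \left(- \frac{1}{113}\right) \left(- \frac{113}{566}\right) - 10925} = -13207 - \sqrt{\frac{1}{283} - 10925} = -13207 - \sqrt{- \frac{3091774}{283}} = -13207 - \frac{i \sqrt{874972042}}{283}$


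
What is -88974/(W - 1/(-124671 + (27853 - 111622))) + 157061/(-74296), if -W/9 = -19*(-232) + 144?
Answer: 36672361797701/634441027502024 ≈ 0.057803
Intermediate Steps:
W = -40968 (W = -9*(-19*(-232) + 144) = -9*(4408 + 144) = -9*4552 = -40968)
-88974/(W - 1/(-124671 + (27853 - 111622))) + 157061/(-74296) = -88974/(-40968 - 1/(-124671 + (27853 - 111622))) + 157061/(-74296) = -88974/(-40968 - 1/(-124671 - 83769)) + 157061*(-1/74296) = -88974/(-40968 - 1/(-208440)) - 157061/74296 = -88974/(-40968 - 1*(-1/208440)) - 157061/74296 = -88974/(-40968 + 1/208440) - 157061/74296 = -88974/(-8539369919/208440) - 157061/74296 = -88974*(-208440/8539369919) - 157061/74296 = 18545740560/8539369919 - 157061/74296 = 36672361797701/634441027502024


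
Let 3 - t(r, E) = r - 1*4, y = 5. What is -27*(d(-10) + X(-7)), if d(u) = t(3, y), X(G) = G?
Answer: 81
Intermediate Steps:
t(r, E) = 7 - r (t(r, E) = 3 - (r - 1*4) = 3 - (r - 4) = 3 - (-4 + r) = 3 + (4 - r) = 7 - r)
d(u) = 4 (d(u) = 7 - 1*3 = 7 - 3 = 4)
-27*(d(-10) + X(-7)) = -27*(4 - 7) = -27*(-3) = 81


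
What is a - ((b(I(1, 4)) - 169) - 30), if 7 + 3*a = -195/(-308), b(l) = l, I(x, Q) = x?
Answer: 180991/924 ≈ 195.88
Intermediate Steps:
a = -1961/924 (a = -7/3 + (-195/(-308))/3 = -7/3 + (-195*(-1/308))/3 = -7/3 + (1/3)*(195/308) = -7/3 + 65/308 = -1961/924 ≈ -2.1223)
a - ((b(I(1, 4)) - 169) - 30) = -1961/924 - ((1 - 169) - 30) = -1961/924 - (-168 - 30) = -1961/924 - 1*(-198) = -1961/924 + 198 = 180991/924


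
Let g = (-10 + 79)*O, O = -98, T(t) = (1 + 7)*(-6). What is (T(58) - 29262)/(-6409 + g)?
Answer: 29310/13171 ≈ 2.2253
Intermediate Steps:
T(t) = -48 (T(t) = 8*(-6) = -48)
g = -6762 (g = (-10 + 79)*(-98) = 69*(-98) = -6762)
(T(58) - 29262)/(-6409 + g) = (-48 - 29262)/(-6409 - 6762) = -29310/(-13171) = -29310*(-1/13171) = 29310/13171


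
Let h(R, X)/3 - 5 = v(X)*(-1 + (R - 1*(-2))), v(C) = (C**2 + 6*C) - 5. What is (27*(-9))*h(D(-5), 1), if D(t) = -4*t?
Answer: -34263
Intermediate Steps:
v(C) = -5 + C**2 + 6*C
h(R, X) = 15 + 3*(1 + R)*(-5 + X**2 + 6*X) (h(R, X) = 15 + 3*((-5 + X**2 + 6*X)*(-1 + (R - 1*(-2)))) = 15 + 3*((-5 + X**2 + 6*X)*(-1 + (R + 2))) = 15 + 3*((-5 + X**2 + 6*X)*(-1 + (2 + R))) = 15 + 3*((-5 + X**2 + 6*X)*(1 + R)) = 15 + 3*((1 + R)*(-5 + X**2 + 6*X)) = 15 + 3*(1 + R)*(-5 + X**2 + 6*X))
(27*(-9))*h(D(-5), 1) = (27*(-9))*(3*1**2 + 18*1 + 3*(-4*(-5))*(-5 + 1**2 + 6*1)) = -243*(3*1 + 18 + 3*20*(-5 + 1 + 6)) = -243*(3 + 18 + 3*20*2) = -243*(3 + 18 + 120) = -243*141 = -34263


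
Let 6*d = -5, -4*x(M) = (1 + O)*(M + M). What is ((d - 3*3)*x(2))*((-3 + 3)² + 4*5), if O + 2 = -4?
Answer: -2950/3 ≈ -983.33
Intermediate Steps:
O = -6 (O = -2 - 4 = -6)
x(M) = 5*M/2 (x(M) = -(1 - 6)*(M + M)/4 = -(-5)*2*M/4 = -(-5)*M/2 = 5*M/2)
d = -⅚ (d = (⅙)*(-5) = -⅚ ≈ -0.83333)
((d - 3*3)*x(2))*((-3 + 3)² + 4*5) = ((-⅚ - 3*3)*((5/2)*2))*((-3 + 3)² + 4*5) = ((-⅚ - 9)*5)*(0² + 20) = (-59/6*5)*(0 + 20) = -295/6*20 = -2950/3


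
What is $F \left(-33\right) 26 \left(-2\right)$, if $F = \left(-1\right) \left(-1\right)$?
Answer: $1716$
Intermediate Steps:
$F = 1$
$F \left(-33\right) 26 \left(-2\right) = 1 \left(-33\right) 26 \left(-2\right) = \left(-33\right) \left(-52\right) = 1716$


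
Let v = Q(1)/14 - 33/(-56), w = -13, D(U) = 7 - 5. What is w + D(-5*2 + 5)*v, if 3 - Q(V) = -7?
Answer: -291/28 ≈ -10.393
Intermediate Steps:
D(U) = 2
Q(V) = 10 (Q(V) = 3 - 1*(-7) = 3 + 7 = 10)
v = 73/56 (v = 10/14 - 33/(-56) = 10*(1/14) - 33*(-1/56) = 5/7 + 33/56 = 73/56 ≈ 1.3036)
w + D(-5*2 + 5)*v = -13 + 2*(73/56) = -13 + 73/28 = -291/28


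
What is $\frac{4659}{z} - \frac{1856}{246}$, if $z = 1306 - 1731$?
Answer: $- \frac{967457}{52275} \approx -18.507$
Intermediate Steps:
$z = -425$ ($z = 1306 - 1731 = -425$)
$\frac{4659}{z} - \frac{1856}{246} = \frac{4659}{-425} - \frac{1856}{246} = 4659 \left(- \frac{1}{425}\right) - \frac{928}{123} = - \frac{4659}{425} - \frac{928}{123} = - \frac{967457}{52275}$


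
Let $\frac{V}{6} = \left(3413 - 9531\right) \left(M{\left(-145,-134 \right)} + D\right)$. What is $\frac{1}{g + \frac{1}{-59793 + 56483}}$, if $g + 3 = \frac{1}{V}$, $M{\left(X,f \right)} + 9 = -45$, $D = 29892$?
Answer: $- \frac{1812710418120}{5438678902667} \approx -0.3333$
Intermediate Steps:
$M{\left(X,f \right)} = -54$ ($M{\left(X,f \right)} = -9 - 45 = -54$)
$V = -1095293304$ ($V = 6 \left(3413 - 9531\right) \left(-54 + 29892\right) = 6 \left(\left(-6118\right) 29838\right) = 6 \left(-182548884\right) = -1095293304$)
$g = - \frac{3285879913}{1095293304}$ ($g = -3 + \frac{1}{-1095293304} = -3 - \frac{1}{1095293304} = - \frac{3285879913}{1095293304} \approx -3.0$)
$\frac{1}{g + \frac{1}{-59793 + 56483}} = \frac{1}{- \frac{3285879913}{1095293304} + \frac{1}{-59793 + 56483}} = \frac{1}{- \frac{3285879913}{1095293304} + \frac{1}{-3310}} = \frac{1}{- \frac{3285879913}{1095293304} - \frac{1}{3310}} = \frac{1}{- \frac{5438678902667}{1812710418120}} = - \frac{1812710418120}{5438678902667}$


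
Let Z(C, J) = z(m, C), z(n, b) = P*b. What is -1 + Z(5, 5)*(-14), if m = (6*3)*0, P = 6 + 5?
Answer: -771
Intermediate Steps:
P = 11
m = 0 (m = 18*0 = 0)
z(n, b) = 11*b
Z(C, J) = 11*C
-1 + Z(5, 5)*(-14) = -1 + (11*5)*(-14) = -1 + 55*(-14) = -1 - 770 = -771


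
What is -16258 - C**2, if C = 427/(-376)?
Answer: -2298673337/141376 ≈ -16259.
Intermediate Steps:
C = -427/376 (C = 427*(-1/376) = -427/376 ≈ -1.1356)
-16258 - C**2 = -16258 - (-427/376)**2 = -16258 - 1*182329/141376 = -16258 - 182329/141376 = -2298673337/141376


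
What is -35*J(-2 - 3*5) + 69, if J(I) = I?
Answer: 664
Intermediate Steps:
-35*J(-2 - 3*5) + 69 = -35*(-2 - 3*5) + 69 = -35*(-2 - 15) + 69 = -35*(-17) + 69 = 595 + 69 = 664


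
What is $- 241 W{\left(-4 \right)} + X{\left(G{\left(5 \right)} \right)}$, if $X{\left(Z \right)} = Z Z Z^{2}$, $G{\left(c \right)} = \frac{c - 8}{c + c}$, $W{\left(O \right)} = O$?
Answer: $\frac{9640081}{10000} \approx 964.01$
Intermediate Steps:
$G{\left(c \right)} = \frac{-8 + c}{2 c}$
$X{\left(Z \right)} = Z^{4}$ ($X{\left(Z \right)} = Z^{2} Z^{2} = Z^{4}$)
$- 241 W{\left(-4 \right)} + X{\left(G{\left(5 \right)} \right)} = \left(-241\right) \left(-4\right) + \left(\frac{-8 + 5}{2 \cdot 5}\right)^{4} = 964 + \left(\frac{1}{2} \cdot \frac{1}{5} \left(-3\right)\right)^{4} = 964 + \left(- \frac{3}{10}\right)^{4} = 964 + \frac{81}{10000} = \frac{9640081}{10000}$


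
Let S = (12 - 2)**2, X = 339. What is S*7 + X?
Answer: 1039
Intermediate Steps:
S = 100 (S = 10**2 = 100)
S*7 + X = 100*7 + 339 = 700 + 339 = 1039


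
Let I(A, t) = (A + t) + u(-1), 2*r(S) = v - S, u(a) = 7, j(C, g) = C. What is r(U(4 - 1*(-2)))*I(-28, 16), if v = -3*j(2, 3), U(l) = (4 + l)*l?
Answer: 165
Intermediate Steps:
U(l) = l*(4 + l)
v = -6 (v = -3*2 = -6)
r(S) = -3 - S/2 (r(S) = (-6 - S)/2 = -3 - S/2)
I(A, t) = 7 + A + t (I(A, t) = (A + t) + 7 = 7 + A + t)
r(U(4 - 1*(-2)))*I(-28, 16) = (-3 - (4 - 1*(-2))*(4 + (4 - 1*(-2)))/2)*(7 - 28 + 16) = (-3 - (4 + 2)*(4 + (4 + 2))/2)*(-5) = (-3 - 3*(4 + 6))*(-5) = (-3 - 3*10)*(-5) = (-3 - ½*60)*(-5) = (-3 - 30)*(-5) = -33*(-5) = 165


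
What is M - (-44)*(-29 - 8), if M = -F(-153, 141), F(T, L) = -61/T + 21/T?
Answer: -249124/153 ≈ -1628.3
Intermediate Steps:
F(T, L) = -40/T
M = -40/153 (M = -(-40)/(-153) = -(-40)*(-1)/153 = -1*40/153 = -40/153 ≈ -0.26144)
M - (-44)*(-29 - 8) = -40/153 - (-44)*(-29 - 8) = -40/153 - (-44)*(-37) = -40/153 - 1*1628 = -40/153 - 1628 = -249124/153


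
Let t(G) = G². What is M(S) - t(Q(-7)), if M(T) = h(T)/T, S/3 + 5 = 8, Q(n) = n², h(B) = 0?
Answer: -2401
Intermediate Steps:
S = 9 (S = -15 + 3*8 = -15 + 24 = 9)
M(T) = 0 (M(T) = 0/T = 0)
M(S) - t(Q(-7)) = 0 - ((-7)²)² = 0 - 1*49² = 0 - 1*2401 = 0 - 2401 = -2401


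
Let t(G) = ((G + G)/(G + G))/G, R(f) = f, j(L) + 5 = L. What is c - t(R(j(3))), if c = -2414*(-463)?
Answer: 2235365/2 ≈ 1.1177e+6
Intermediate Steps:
j(L) = -5 + L
c = 1117682
t(G) = 1/G (t(G) = ((2*G)/((2*G)))/G = ((2*G)*(1/(2*G)))/G = 1/G)
c - t(R(j(3))) = 1117682 - 1/(-5 + 3) = 1117682 - 1/(-2) = 1117682 - 1*(-½) = 1117682 + ½ = 2235365/2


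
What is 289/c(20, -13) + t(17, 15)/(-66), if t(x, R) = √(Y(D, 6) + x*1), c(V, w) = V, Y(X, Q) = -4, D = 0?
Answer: 289/20 - √13/66 ≈ 14.395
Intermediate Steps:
t(x, R) = √(-4 + x) (t(x, R) = √(-4 + x*1) = √(-4 + x))
289/c(20, -13) + t(17, 15)/(-66) = 289/20 + √(-4 + 17)/(-66) = 289*(1/20) + √13*(-1/66) = 289/20 - √13/66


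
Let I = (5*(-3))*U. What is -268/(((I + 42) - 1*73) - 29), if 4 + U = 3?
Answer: 268/45 ≈ 5.9556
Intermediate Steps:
U = -1 (U = -4 + 3 = -1)
I = 15 (I = (5*(-3))*(-1) = -15*(-1) = 15)
-268/(((I + 42) - 1*73) - 29) = -268/(((15 + 42) - 1*73) - 29) = -268/((57 - 73) - 29) = -268/(-16 - 29) = -268/(-45) = -268*(-1/45) = 268/45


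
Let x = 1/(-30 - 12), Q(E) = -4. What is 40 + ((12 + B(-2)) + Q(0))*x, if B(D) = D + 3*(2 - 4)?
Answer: 40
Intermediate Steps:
B(D) = -6 + D (B(D) = D + 3*(-2) = D - 6 = -6 + D)
x = -1/42 (x = 1/(-42) = -1/42 ≈ -0.023810)
40 + ((12 + B(-2)) + Q(0))*x = 40 + ((12 + (-6 - 2)) - 4)*(-1/42) = 40 + ((12 - 8) - 4)*(-1/42) = 40 + (4 - 4)*(-1/42) = 40 + 0*(-1/42) = 40 + 0 = 40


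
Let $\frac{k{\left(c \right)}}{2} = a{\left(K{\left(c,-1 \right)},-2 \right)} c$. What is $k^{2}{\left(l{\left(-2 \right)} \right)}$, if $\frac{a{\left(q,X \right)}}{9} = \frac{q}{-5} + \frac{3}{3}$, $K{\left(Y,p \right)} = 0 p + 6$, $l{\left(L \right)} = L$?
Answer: $\frac{1296}{25} \approx 51.84$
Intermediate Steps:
$K{\left(Y,p \right)} = 6$ ($K{\left(Y,p \right)} = 0 + 6 = 6$)
$a{\left(q,X \right)} = 9 - \frac{9 q}{5}$ ($a{\left(q,X \right)} = 9 \left(\frac{q}{-5} + \frac{3}{3}\right) = 9 \left(q \left(- \frac{1}{5}\right) + 3 \cdot \frac{1}{3}\right) = 9 \left(- \frac{q}{5} + 1\right) = 9 \left(1 - \frac{q}{5}\right) = 9 - \frac{9 q}{5}$)
$k{\left(c \right)} = - \frac{18 c}{5}$ ($k{\left(c \right)} = 2 \left(9 - \frac{54}{5}\right) c = 2 \left(- \frac{9 c}{5}\right) = - \frac{18 c}{5}$)
$k^{2}{\left(l{\left(-2 \right)} \right)} = \left(\left(- \frac{18}{5}\right) \left(-2\right)\right)^{2} = \left(\frac{36}{5}\right)^{2} = \frac{1296}{25}$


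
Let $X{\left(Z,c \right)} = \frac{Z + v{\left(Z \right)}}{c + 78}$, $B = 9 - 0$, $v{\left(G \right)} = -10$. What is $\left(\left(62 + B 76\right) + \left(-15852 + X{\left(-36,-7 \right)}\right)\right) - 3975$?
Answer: $- \frac{1354797}{71} \approx -19082.0$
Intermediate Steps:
$B = 9$ ($B = 9 + 0 = 9$)
$X{\left(Z,c \right)} = \frac{-10 + Z}{78 + c}$ ($X{\left(Z,c \right)} = \frac{Z - 10}{c + 78} = \frac{-10 + Z}{78 + c}$)
$\left(\left(62 + B 76\right) + \left(-15852 + X{\left(-36,-7 \right)}\right)\right) - 3975 = \left(\left(62 + 9 \cdot 76\right) - \left(15852 - \frac{-10 - 36}{78 - 7}\right)\right) - 3975 = \left(\left(62 + 684\right) - \left(15852 - \frac{1}{71} \left(-46\right)\right)\right) - 3975 = \left(746 + \left(-15852 + \frac{1}{71} \left(-46\right)\right)\right) - 3975 = \left(746 - \frac{1125538}{71}\right) - 3975 = - \frac{1072572}{71} - 3975 = - \frac{1354797}{71}$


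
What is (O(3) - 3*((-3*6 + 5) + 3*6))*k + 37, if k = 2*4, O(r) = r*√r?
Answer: -83 + 24*√3 ≈ -41.431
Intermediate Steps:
O(r) = r^(3/2)
k = 8
(O(3) - 3*((-3*6 + 5) + 3*6))*k + 37 = (3^(3/2) - 3*((-3*6 + 5) + 3*6))*8 + 37 = (3*√3 - 3*((-18 + 5) + 18))*8 + 37 = (3*√3 - 3*(-13 + 18))*8 + 37 = (3*√3 - 3*5)*8 + 37 = (3*√3 - 15)*8 + 37 = (-15 + 3*√3)*8 + 37 = (-120 + 24*√3) + 37 = -83 + 24*√3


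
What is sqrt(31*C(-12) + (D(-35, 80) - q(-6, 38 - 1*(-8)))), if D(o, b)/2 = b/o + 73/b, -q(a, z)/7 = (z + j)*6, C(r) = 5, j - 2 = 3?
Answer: sqrt(44967370)/140 ≈ 47.898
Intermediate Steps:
j = 5 (j = 2 + 3 = 5)
q(a, z) = -210 - 42*z (q(a, z) = -7*(z + 5)*6 = -7*(5 + z)*6 = -7*(30 + 6*z) = -210 - 42*z)
D(o, b) = 146/b + 2*b/o (D(o, b) = 2*(b/o + 73/b) = 2*(73/b + b/o) = 146/b + 2*b/o)
sqrt(31*C(-12) + (D(-35, 80) - q(-6, 38 - 1*(-8)))) = sqrt(31*5 + ((146/80 + 2*80/(-35)) - (-210 - 42*(38 - 1*(-8))))) = sqrt(155 + ((146*(1/80) + 2*80*(-1/35)) - (-210 - 42*(38 + 8)))) = sqrt(155 + ((73/40 - 32/7) - (-210 - 42*46))) = sqrt(155 + (-769/280 - (-210 - 1932))) = sqrt(155 + (-769/280 - 1*(-2142))) = sqrt(155 + (-769/280 + 2142)) = sqrt(155 + 598991/280) = sqrt(642391/280) = sqrt(44967370)/140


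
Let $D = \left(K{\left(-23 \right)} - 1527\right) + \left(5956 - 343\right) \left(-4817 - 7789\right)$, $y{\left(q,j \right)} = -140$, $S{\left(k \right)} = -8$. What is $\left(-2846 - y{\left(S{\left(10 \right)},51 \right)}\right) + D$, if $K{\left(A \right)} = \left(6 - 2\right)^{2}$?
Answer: $-70761695$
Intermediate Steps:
$K{\left(A \right)} = 16$ ($K{\left(A \right)} = 4^{2} = 16$)
$D = -70758989$ ($D = \left(16 - 1527\right) + \left(5956 - 343\right) \left(-4817 - 7789\right) = -1511 + 5613 \left(-12606\right) = -1511 - 70757478 = -70758989$)
$\left(-2846 - y{\left(S{\left(10 \right)},51 \right)}\right) + D = \left(-2846 - -140\right) - 70758989 = \left(-2846 + 140\right) - 70758989 = -2706 - 70758989 = -70761695$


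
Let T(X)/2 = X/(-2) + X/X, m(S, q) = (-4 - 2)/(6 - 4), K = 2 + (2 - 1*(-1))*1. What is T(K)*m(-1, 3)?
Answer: 9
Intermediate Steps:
K = 5 (K = 2 + (2 + 1)*1 = 2 + 3*1 = 2 + 3 = 5)
m(S, q) = -3 (m(S, q) = -6/2 = -6*1/2 = -3)
T(X) = 2 - X (T(X) = 2*(X/(-2) + X/X) = 2*(X*(-1/2) + 1) = 2*(-X/2 + 1) = 2*(1 - X/2) = 2 - X)
T(K)*m(-1, 3) = (2 - 1*5)*(-3) = (2 - 5)*(-3) = -3*(-3) = 9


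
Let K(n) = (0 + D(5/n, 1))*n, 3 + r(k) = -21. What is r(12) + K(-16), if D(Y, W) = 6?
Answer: -120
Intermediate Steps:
r(k) = -24 (r(k) = -3 - 21 = -24)
K(n) = 6*n (K(n) = (0 + 6)*n = 6*n)
r(12) + K(-16) = -24 + 6*(-16) = -24 - 96 = -120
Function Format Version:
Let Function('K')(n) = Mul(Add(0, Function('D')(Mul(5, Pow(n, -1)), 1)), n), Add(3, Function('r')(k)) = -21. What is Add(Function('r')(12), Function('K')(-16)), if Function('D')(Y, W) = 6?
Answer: -120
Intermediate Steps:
Function('r')(k) = -24 (Function('r')(k) = Add(-3, -21) = -24)
Function('K')(n) = Mul(6, n) (Function('K')(n) = Mul(Add(0, 6), n) = Mul(6, n))
Add(Function('r')(12), Function('K')(-16)) = Add(-24, Mul(6, -16)) = Add(-24, -96) = -120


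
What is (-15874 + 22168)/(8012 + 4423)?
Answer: 2098/4145 ≈ 0.50615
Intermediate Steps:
(-15874 + 22168)/(8012 + 4423) = 6294/12435 = 6294*(1/12435) = 2098/4145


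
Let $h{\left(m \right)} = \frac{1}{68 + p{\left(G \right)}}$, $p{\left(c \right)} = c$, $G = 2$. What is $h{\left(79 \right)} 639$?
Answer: $\frac{639}{70} \approx 9.1286$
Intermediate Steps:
$h{\left(m \right)} = \frac{1}{70}$ ($h{\left(m \right)} = \frac{1}{68 + 2} = \frac{1}{70}$)
$h{\left(79 \right)} 639 = \frac{1}{70} \cdot 639 = \frac{639}{70}$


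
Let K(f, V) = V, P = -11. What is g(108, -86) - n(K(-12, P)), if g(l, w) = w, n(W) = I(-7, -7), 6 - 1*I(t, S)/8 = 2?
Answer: -118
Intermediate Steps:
I(t, S) = 32 (I(t, S) = 48 - 8*2 = 48 - 16 = 32)
n(W) = 32
g(108, -86) - n(K(-12, P)) = -86 - 1*32 = -86 - 32 = -118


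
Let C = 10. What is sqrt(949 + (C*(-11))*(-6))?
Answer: sqrt(1609) ≈ 40.112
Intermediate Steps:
sqrt(949 + (C*(-11))*(-6)) = sqrt(949 + (10*(-11))*(-6)) = sqrt(949 - 110*(-6)) = sqrt(949 + 660) = sqrt(1609)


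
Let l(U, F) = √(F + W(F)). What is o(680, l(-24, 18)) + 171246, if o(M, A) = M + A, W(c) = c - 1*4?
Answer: 171926 + 4*√2 ≈ 1.7193e+5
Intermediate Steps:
W(c) = -4 + c (W(c) = c - 4 = -4 + c)
l(U, F) = √(-4 + 2*F) (l(U, F) = √(F + (-4 + F)) = √(-4 + 2*F))
o(M, A) = A + M
o(680, l(-24, 18)) + 171246 = (√(-4 + 2*18) + 680) + 171246 = (√(-4 + 36) + 680) + 171246 = (√32 + 680) + 171246 = (4*√2 + 680) + 171246 = (680 + 4*√2) + 171246 = 171926 + 4*√2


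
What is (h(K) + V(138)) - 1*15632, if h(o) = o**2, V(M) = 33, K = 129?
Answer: 1042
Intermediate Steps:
(h(K) + V(138)) - 1*15632 = (129**2 + 33) - 1*15632 = (16641 + 33) - 15632 = 16674 - 15632 = 1042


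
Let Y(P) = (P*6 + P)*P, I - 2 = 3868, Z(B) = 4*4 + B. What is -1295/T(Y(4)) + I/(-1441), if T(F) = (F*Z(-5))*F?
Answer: -6959275/2582272 ≈ -2.6950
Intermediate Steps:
Z(B) = 16 + B
I = 3870 (I = 2 + 3868 = 3870)
Y(P) = 7*P² (Y(P) = (6*P + P)*P = (7*P)*P = 7*P²)
T(F) = 11*F² (T(F) = (F*(16 - 5))*F = (F*11)*F = (11*F)*F = 11*F²)
-1295/T(Y(4)) + I/(-1441) = -1295/(11*(7*4²)²) + 3870/(-1441) = -1295/(11*(7*16)²) + 3870*(-1/1441) = -1295/(11*112²) - 3870/1441 = -1295/(11*12544) - 3870/1441 = -1295/137984 - 3870/1441 = -1295*1/137984 - 3870/1441 = -185/19712 - 3870/1441 = -6959275/2582272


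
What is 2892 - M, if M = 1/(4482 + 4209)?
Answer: 25134371/8691 ≈ 2892.0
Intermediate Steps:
M = 1/8691 ≈ 0.00011506
2892 - M = 2892 - 1*1/8691 = 2892 - 1/8691 = 25134371/8691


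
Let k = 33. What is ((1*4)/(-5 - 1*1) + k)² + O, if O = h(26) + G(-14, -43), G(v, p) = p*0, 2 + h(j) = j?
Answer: 9625/9 ≈ 1069.4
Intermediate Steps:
h(j) = -2 + j
G(v, p) = 0
O = 24 (O = (-2 + 26) + 0 = 24 + 0 = 24)
((1*4)/(-5 - 1*1) + k)² + O = ((1*4)/(-5 - 1*1) + 33)² + 24 = (4/(-5 - 1) + 33)² + 24 = (4/(-6) + 33)² + 24 = (4*(-⅙) + 33)² + 24 = (-⅔ + 33)² + 24 = (97/3)² + 24 = 9409/9 + 24 = 9625/9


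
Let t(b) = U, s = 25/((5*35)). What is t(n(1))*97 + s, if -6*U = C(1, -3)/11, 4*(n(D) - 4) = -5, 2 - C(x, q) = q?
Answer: -3329/462 ≈ -7.2056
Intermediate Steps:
C(x, q) = 2 - q
n(D) = 11/4 (n(D) = 4 + (¼)*(-5) = 4 - 5/4 = 11/4)
s = ⅐ (s = 25/175 = 25*(1/175) = ⅐ ≈ 0.14286)
U = -5/66 (U = -(2 - 1*(-3))/(6*11) = -(2 + 3)/(6*11) = -5/(6*11) = -⅙*5/11 = -5/66 ≈ -0.075758)
t(b) = -5/66
t(n(1))*97 + s = -5/66*97 + ⅐ = -485/66 + ⅐ = -3329/462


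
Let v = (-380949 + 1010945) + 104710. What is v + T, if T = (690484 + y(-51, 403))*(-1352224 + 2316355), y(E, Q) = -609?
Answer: 665130608331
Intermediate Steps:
v = 734706 (v = 629996 + 104710 = 734706)
T = 665129873625 (T = (690484 - 609)*(-1352224 + 2316355) = 689875*964131 = 665129873625)
v + T = 734706 + 665129873625 = 665130608331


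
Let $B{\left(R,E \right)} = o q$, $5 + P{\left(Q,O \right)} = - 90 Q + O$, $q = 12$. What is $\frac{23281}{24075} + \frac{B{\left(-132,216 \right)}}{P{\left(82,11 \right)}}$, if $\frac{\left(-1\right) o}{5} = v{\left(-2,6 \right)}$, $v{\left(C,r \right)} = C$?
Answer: $\frac{28130849}{29588175} \approx 0.95075$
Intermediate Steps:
$o = 10$ ($o = \left(-5\right) \left(-2\right) = 10$)
$P{\left(Q,O \right)} = -5 + O - 90 Q$ ($P{\left(Q,O \right)} = -5 + \left(- 90 Q + O\right) = -5 + \left(O - 90 Q\right) = -5 + O - 90 Q$)
$B{\left(R,E \right)} = 120$ ($B{\left(R,E \right)} = 10 \cdot 12 = 120$)
$\frac{23281}{24075} + \frac{B{\left(-132,216 \right)}}{P{\left(82,11 \right)}} = \frac{23281}{24075} + \frac{120}{-5 + 11 - 7380} = 23281 \cdot \frac{1}{24075} + \frac{120}{-5 + 11 - 7380} = \frac{23281}{24075} + \frac{120}{-7374} = \frac{23281}{24075} + 120 \left(- \frac{1}{7374}\right) = \frac{23281}{24075} - \frac{20}{1229} = \frac{28130849}{29588175}$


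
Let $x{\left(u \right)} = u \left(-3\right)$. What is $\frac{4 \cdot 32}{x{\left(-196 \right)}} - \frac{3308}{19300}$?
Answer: $\frac{32831}{709275} \approx 0.046288$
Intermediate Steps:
$x{\left(u \right)} = - 3 u$
$\frac{4 \cdot 32}{x{\left(-196 \right)}} - \frac{3308}{19300} = \frac{4 \cdot 32}{\left(-3\right) \left(-196\right)} - \frac{3308}{19300} = \frac{128}{588} - \frac{827}{4825} = 128 \cdot \frac{1}{588} - \frac{827}{4825} = \frac{32}{147} - \frac{827}{4825} = \frac{32831}{709275}$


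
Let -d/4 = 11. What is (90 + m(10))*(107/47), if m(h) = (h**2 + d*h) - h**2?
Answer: -37450/47 ≈ -796.81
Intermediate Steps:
d = -44 (d = -4*11 = -44)
m(h) = -44*h (m(h) = (h**2 - 44*h) - h**2 = -44*h)
(90 + m(10))*(107/47) = (90 - 44*10)*(107/47) = (90 - 440)*(107*(1/47)) = -350*107/47 = -37450/47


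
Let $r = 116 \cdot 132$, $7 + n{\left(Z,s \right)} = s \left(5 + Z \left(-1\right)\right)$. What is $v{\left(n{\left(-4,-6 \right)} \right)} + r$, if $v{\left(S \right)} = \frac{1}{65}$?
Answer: $\frac{995281}{65} \approx 15312.0$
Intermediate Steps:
$n{\left(Z,s \right)} = -7 + s \left(5 - Z\right)$ ($n{\left(Z,s \right)} = -7 + s \left(5 + Z \left(-1\right)\right) = -7 + s \left(5 - Z\right)$)
$v{\left(S \right)} = \frac{1}{65}$
$r = 15312$
$v{\left(n{\left(-4,-6 \right)} \right)} + r = \frac{1}{65} + 15312 = \frac{995281}{65}$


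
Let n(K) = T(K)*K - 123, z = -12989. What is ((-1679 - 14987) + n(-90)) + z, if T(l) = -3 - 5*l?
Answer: -70008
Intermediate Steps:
n(K) = -123 + K*(-3 - 5*K) (n(K) = (-3 - 5*K)*K - 123 = K*(-3 - 5*K) - 123 = -123 + K*(-3 - 5*K))
((-1679 - 14987) + n(-90)) + z = ((-1679 - 14987) + (-123 - 1*(-90)*(3 + 5*(-90)))) - 12989 = (-16666 + (-123 - 1*(-90)*(3 - 450))) - 12989 = (-16666 + (-123 - 1*(-90)*(-447))) - 12989 = (-16666 + (-123 - 40230)) - 12989 = (-16666 - 40353) - 12989 = -57019 - 12989 = -70008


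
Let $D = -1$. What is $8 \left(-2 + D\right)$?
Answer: $-24$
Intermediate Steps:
$8 \left(-2 + D\right) = 8 \left(-2 - 1\right) = 8 \left(-3\right) = -24$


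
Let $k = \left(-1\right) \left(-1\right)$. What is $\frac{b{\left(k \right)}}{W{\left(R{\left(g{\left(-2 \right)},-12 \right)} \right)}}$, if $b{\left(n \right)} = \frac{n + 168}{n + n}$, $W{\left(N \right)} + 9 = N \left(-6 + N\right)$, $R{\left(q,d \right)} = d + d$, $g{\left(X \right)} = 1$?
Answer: $\frac{169}{1422} \approx 0.11885$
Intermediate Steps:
$R{\left(q,d \right)} = 2 d$
$W{\left(N \right)} = -9 + N \left(-6 + N\right)$
$k = 1$
$b{\left(n \right)} = \frac{168 + n}{2 n}$
$\frac{b{\left(k \right)}}{W{\left(R{\left(g{\left(-2 \right)},-12 \right)} \right)}} = \frac{\frac{1}{2} \cdot 1^{-1} \left(168 + 1\right)}{-9 + \left(2 \left(-12\right)\right)^{2} - 6 \cdot 2 \left(-12\right)} = \frac{\frac{1}{2} \cdot 1 \cdot 169}{-9 + \left(-24\right)^{2} - -144} = \frac{169}{2 \left(-9 + 576 + 144\right)} = \frac{169}{2 \cdot 711} = \frac{169}{2} \cdot \frac{1}{711} = \frac{169}{1422}$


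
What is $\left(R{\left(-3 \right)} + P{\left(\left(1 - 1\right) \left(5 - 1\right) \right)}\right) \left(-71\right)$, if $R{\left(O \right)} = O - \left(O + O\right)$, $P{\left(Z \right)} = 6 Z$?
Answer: $-213$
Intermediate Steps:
$R{\left(O \right)} = - O$ ($R{\left(O \right)} = O - 2 O = - O$)
$\left(R{\left(-3 \right)} + P{\left(\left(1 - 1\right) \left(5 - 1\right) \right)}\right) \left(-71\right) = \left(\left(-1\right) \left(-3\right) + 6 \left(1 - 1\right) \left(5 - 1\right)\right) \left(-71\right) = \left(3 + 6 \cdot 0 \cdot 4\right) \left(-71\right) = \left(3 + 6 \cdot 0\right) \left(-71\right) = \left(3 + 0\right) \left(-71\right) = 3 \left(-71\right) = -213$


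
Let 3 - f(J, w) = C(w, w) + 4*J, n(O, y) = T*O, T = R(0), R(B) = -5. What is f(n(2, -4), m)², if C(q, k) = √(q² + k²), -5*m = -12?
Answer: 46513/25 - 1032*√2/5 ≈ 1568.6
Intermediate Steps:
m = 12/5 (m = -⅕*(-12) = 12/5 ≈ 2.4000)
T = -5
C(q, k) = √(k² + q²)
n(O, y) = -5*O
f(J, w) = 3 - 4*J - √2*√(w²) (f(J, w) = 3 - (√(w² + w²) + 4*J) = 3 - (√(2*w²) + 4*J) = 3 - (√2*√(w²) + 4*J) = 3 - (4*J + √2*√(w²)) = 3 + (-4*J - √2*√(w²)) = 3 - 4*J - √2*√(w²))
f(n(2, -4), m)² = (3 - (-20)*2 - √2*√((12/5)²))² = (3 - 4*(-10) - √2*√(144/25))² = (3 + 40 - 1*√2*12/5)² = (3 + 40 - 12*√2/5)² = (43 - 12*√2/5)²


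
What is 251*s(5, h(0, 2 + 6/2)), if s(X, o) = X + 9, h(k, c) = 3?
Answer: 3514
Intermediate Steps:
s(X, o) = 9 + X
251*s(5, h(0, 2 + 6/2)) = 251*(9 + 5) = 251*14 = 3514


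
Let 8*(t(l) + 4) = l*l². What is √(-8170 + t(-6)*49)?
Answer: I*√9689 ≈ 98.433*I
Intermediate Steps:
t(l) = -4 + l³/8 (t(l) = -4 + (l*l²)/8 = -4 + l³/8)
√(-8170 + t(-6)*49) = √(-8170 + (-4 + (⅛)*(-6)³)*49) = √(-8170 + (-4 + (⅛)*(-216))*49) = √(-8170 + (-4 - 27)*49) = √(-8170 - 31*49) = √(-8170 - 1519) = √(-9689) = I*√9689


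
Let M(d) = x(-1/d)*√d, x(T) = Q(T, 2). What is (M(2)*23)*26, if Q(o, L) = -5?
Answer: -2990*√2 ≈ -4228.5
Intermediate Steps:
x(T) = -5
M(d) = -5*√d
(M(2)*23)*26 = (-5*√2*23)*26 = -115*√2*26 = -2990*√2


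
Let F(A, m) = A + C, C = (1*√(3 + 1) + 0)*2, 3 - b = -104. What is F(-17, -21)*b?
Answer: -1391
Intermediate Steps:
b = 107 (b = 3 - 1*(-104) = 3 + 104 = 107)
C = 4 (C = (1*√4 + 0)*2 = (1*2 + 0)*2 = (2 + 0)*2 = 2*2 = 4)
F(A, m) = 4 + A (F(A, m) = A + 4 = 4 + A)
F(-17, -21)*b = (4 - 17)*107 = -13*107 = -1391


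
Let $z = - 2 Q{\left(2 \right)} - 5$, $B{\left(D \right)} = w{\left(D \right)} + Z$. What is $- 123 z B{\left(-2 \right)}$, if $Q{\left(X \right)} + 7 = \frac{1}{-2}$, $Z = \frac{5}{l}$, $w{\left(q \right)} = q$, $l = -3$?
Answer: $4510$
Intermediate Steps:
$Z = - \frac{5}{3}$ ($Z = \frac{5}{-3} = 5 \left(- \frac{1}{3}\right) = - \frac{5}{3} \approx -1.6667$)
$Q{\left(X \right)} = - \frac{15}{2}$ ($Q{\left(X \right)} = -7 + \frac{1}{-2} = -7 - \frac{1}{2} = - \frac{15}{2}$)
$B{\left(D \right)} = - \frac{5}{3} + D$ ($B{\left(D \right)} = D - \frac{5}{3} = - \frac{5}{3} + D$)
$z = 10$ ($z = \left(-2\right) \left(- \frac{15}{2}\right) - 5 = 15 - 5 = 10$)
$- 123 z B{\left(-2 \right)} = \left(-123\right) 10 \left(- \frac{5}{3} - 2\right) = \left(-1230\right) \left(- \frac{11}{3}\right) = 4510$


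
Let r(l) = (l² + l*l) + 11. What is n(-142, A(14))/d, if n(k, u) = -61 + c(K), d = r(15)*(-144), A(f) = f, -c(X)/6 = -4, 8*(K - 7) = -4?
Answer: 37/66384 ≈ 0.00055736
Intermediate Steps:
K = 13/2 (K = 7 + (⅛)*(-4) = 7 - ½ = 13/2 ≈ 6.5000)
c(X) = 24 (c(X) = -6*(-4) = 24)
r(l) = 11 + 2*l² (r(l) = (l² + l²) + 11 = 2*l² + 11 = 11 + 2*l²)
d = -66384 (d = (11 + 2*15²)*(-144) = (11 + 2*225)*(-144) = (11 + 450)*(-144) = 461*(-144) = -66384)
n(k, u) = -37 (n(k, u) = -61 + 24 = -37)
n(-142, A(14))/d = -37/(-66384) = -37*(-1/66384) = 37/66384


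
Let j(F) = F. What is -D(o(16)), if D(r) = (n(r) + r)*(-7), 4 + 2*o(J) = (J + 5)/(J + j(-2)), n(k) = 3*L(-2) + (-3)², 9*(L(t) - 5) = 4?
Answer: 2023/12 ≈ 168.58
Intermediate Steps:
L(t) = 49/9 (L(t) = 5 + (⅑)*4 = 5 + 4/9 = 49/9)
n(k) = 76/3 (n(k) = 3*(49/9) + (-3)² = 49/3 + 9 = 76/3)
o(J) = -2 + (5 + J)/(2*(-2 + J)) (o(J) = -2 + ((J + 5)/(J - 2))/2 = -2 + ((5 + J)/(-2 + J))/2 = -2 + (5 + J)/(2*(-2 + J)))
D(r) = -532/3 - 7*r (D(r) = (76/3 + r)*(-7) = -532/3 - 7*r)
-D(o(16)) = -(-532/3 - 7*(13 - 3*16)/(2*(-2 + 16))) = -(-532/3 - 7*(13 - 48)/(2*14)) = -(-532/3 - 7*(-35)/(2*14)) = -(-532/3 - 7*(-5/4)) = -(-532/3 + 35/4) = -1*(-2023/12) = 2023/12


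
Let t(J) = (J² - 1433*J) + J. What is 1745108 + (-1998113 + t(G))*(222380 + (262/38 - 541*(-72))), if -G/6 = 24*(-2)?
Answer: -11557448177763/19 ≈ -6.0829e+11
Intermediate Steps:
G = 288 (G = -144*(-2) = -6*(-48) = 288)
t(J) = J² - 1432*J
1745108 + (-1998113 + t(G))*(222380 + (262/38 - 541*(-72))) = 1745108 + (-1998113 + 288*(-1432 + 288))*(222380 + (262/38 - 541*(-72))) = 1745108 + (-1998113 + 288*(-1144))*(222380 + (262*(1/38) + 38952)) = 1745108 + (-1998113 - 329472)*(222380 + (131/19 + 38952)) = 1745108 - 2327585*(222380 + 740219/19) = 1745108 - 2327585*4965439/19 = 1745108 - 11557481334815/19 = -11557448177763/19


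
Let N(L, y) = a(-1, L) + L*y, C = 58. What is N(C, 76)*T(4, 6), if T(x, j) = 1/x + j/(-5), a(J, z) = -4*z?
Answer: -19836/5 ≈ -3967.2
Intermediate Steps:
N(L, y) = -4*L + L*y
T(x, j) = 1/x - j/5 (T(x, j) = 1/x + j*(-⅕) = 1/x - j/5)
N(C, 76)*T(4, 6) = (58*(-4 + 76))*(1/4 - ⅕*6) = (58*72)*(¼ - 6/5) = 4176*(-19/20) = -19836/5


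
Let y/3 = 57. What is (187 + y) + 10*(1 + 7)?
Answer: 438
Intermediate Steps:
y = 171 (y = 3*57 = 171)
(187 + y) + 10*(1 + 7) = (187 + 171) + 10*(1 + 7) = 358 + 10*8 = 358 + 80 = 438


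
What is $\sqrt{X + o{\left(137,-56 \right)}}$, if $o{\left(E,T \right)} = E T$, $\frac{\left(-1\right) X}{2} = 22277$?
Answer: $i \sqrt{52226} \approx 228.53 i$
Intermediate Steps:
$X = -44554$ ($X = \left(-2\right) 22277 = -44554$)
$\sqrt{X + o{\left(137,-56 \right)}} = \sqrt{-44554 + 137 \left(-56\right)} = \sqrt{-44554 - 7672} = \sqrt{-52226} = i \sqrt{52226}$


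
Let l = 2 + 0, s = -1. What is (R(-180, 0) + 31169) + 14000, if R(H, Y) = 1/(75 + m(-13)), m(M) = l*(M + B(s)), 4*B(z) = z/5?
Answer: 22087651/489 ≈ 45169.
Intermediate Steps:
B(z) = z/20 (B(z) = (z/5)/4 = z/20)
l = 2
m(M) = -1/10 + 2*M (m(M) = 2*(M + (1/20)*(-1)) = 2*(M - 1/20) = 2*(-1/20 + M) = -1/10 + 2*M)
R(H, Y) = 10/489 (R(H, Y) = 1/(75 + (-1/10 + 2*(-13))) = 1/(75 + (-1/10 - 26)) = 1/(75 - 261/10) = 1/(489/10) = 10/489)
(R(-180, 0) + 31169) + 14000 = (10/489 + 31169) + 14000 = 15241651/489 + 14000 = 22087651/489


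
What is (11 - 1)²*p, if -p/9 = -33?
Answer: 29700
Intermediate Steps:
p = 297 (p = -9*(-33) = 297)
(11 - 1)²*p = (11 - 1)²*297 = 10²*297 = 100*297 = 29700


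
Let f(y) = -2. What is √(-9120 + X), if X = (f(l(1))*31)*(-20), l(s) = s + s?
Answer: 2*I*√1970 ≈ 88.769*I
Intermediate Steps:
l(s) = 2*s
X = 1240 (X = -2*31*(-20) = -62*(-20) = 1240)
√(-9120 + X) = √(-9120 + 1240) = √(-7880) = 2*I*√1970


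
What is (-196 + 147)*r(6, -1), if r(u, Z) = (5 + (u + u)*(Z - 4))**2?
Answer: -148225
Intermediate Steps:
r(u, Z) = (5 + 2*u*(-4 + Z))**2 (r(u, Z) = (5 + (2*u)*(-4 + Z))**2 = (5 + 2*u*(-4 + Z))**2)
(-196 + 147)*r(6, -1) = (-196 + 147)*(5 - 8*6 + 2*(-1)*6)**2 = -49*(5 - 48 - 12)**2 = -49*(-55)**2 = -49*3025 = -148225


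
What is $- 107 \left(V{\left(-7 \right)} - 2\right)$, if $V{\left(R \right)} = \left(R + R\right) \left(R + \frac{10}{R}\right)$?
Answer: $-12412$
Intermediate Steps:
$V{\left(R \right)} = 2 R \left(R + \frac{10}{R}\right)$
$- 107 \left(V{\left(-7 \right)} - 2\right) = - 107 \left(\left(20 + 2 \left(-7\right)^{2}\right) - 2\right) = - 107 \left(\left(20 + 2 \cdot 49\right) - 2\right) = - 107 \left(\left(20 + 98\right) - 2\right) = - 107 \left(118 - 2\right) = \left(-107\right) 116 = -12412$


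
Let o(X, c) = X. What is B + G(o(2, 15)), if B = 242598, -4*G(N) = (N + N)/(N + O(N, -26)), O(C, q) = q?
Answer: 5822353/24 ≈ 2.4260e+5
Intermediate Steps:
G(N) = -N/(2*(-26 + N)) (G(N) = -(N + N)/(4*(N - 26)) = -2*N/(4*(-26 + N)) = -N/(2*(-26 + N)))
B + G(o(2, 15)) = 242598 - 1*2/(-52 + 2*2) = 242598 - 1*2/(-52 + 4) = 242598 - 1*2/(-48) = 242598 - 1*2*(-1/48) = 242598 + 1/24 = 5822353/24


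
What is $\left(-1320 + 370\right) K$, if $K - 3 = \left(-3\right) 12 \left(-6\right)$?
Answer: $-208050$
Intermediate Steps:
$K = 219$ ($K = 3 + \left(-3\right) 12 \left(-6\right) = 3 - -216 = 3 + 216 = 219$)
$\left(-1320 + 370\right) K = \left(-1320 + 370\right) 219 = \left(-950\right) 219 = -208050$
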